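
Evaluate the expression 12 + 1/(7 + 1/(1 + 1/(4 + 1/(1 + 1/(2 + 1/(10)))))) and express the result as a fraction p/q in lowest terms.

Start with 10.
2 + 1/(10/1) = 2 + 1/10 = 21/10
1 + 1/(21/10) = 1 + 10/21 = 31/21
4 + 1/(31/21) = 4 + 21/31 = 145/31
1 + 1/(145/31) = 1 + 31/145 = 176/145
7 + 1/(176/145) = 7 + 145/176 = 1377/176
12 + 1/(1377/176) = 12 + 176/1377 = 16700/1377

16700/1377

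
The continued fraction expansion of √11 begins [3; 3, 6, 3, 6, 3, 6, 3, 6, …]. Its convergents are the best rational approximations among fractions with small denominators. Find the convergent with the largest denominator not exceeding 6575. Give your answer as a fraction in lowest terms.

a_0 = 3: 3/1  (≤ bound)
a_1 = 3: 10/3  (≤ bound)
a_2 = 6: 63/19  (≤ bound)
a_3 = 3: 199/60  (≤ bound)
a_4 = 6: 1257/379  (≤ bound)
a_5 = 3: 3970/1197  (≤ bound)
a_6 = 6: 25077/7561  (> 6575, stop)

3970/1197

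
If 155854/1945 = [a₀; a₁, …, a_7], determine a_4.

1

Run the Euclidean algorithm, recording each quotient:
⌊155854/1945⌋ = 80, remainder 254
⌊1945/254⌋ = 7, remainder 167
⌊254/167⌋ = 1, remainder 87
⌊167/87⌋ = 1, remainder 80
⌊87/80⌋ = 1, remainder 7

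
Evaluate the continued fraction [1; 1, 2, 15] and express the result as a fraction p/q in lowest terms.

77/46

a_0 = 1: 1/1
a_1 = 1: 2/1
a_2 = 2: 5/3
a_3 = 15: 77/46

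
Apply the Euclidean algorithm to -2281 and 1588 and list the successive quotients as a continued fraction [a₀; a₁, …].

-2281 ÷ 1588 → quotient -2, remainder 895
1588 ÷ 895 → quotient 1, remainder 693
895 ÷ 693 → quotient 1, remainder 202
693 ÷ 202 → quotient 3, remainder 87
202 ÷ 87 → quotient 2, remainder 28
87 ÷ 28 → quotient 3, remainder 3
28 ÷ 3 → quotient 9, remainder 1
3 ÷ 1 → quotient 3, remainder 0

[-2; 1, 1, 3, 2, 3, 9, 3]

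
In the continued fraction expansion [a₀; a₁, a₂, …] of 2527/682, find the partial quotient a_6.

5

2527 ÷ 682 → quotient 3, remainder 481
682 ÷ 481 → quotient 1, remainder 201
481 ÷ 201 → quotient 2, remainder 79
201 ÷ 79 → quotient 2, remainder 43
79 ÷ 43 → quotient 1, remainder 36
43 ÷ 36 → quotient 1, remainder 7
36 ÷ 7 → quotient 5, remainder 1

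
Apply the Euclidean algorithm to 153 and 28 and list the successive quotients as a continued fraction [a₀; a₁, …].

Repeatedly divide and take the remainder:
153 = 5·28 + 13, so a_0 = 5
28 = 2·13 + 2, so a_1 = 2
13 = 6·2 + 1, so a_2 = 6
2 = 2·1 + 0, so a_3 = 2

[5; 2, 6, 2]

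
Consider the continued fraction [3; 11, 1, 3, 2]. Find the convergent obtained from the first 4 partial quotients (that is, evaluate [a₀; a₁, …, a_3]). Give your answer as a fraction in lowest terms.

145/47

Start with 3.
1 + 1/(3/1) = 1 + 1/3 = 4/3
11 + 1/(4/3) = 11 + 3/4 = 47/4
3 + 1/(47/4) = 3 + 4/47 = 145/47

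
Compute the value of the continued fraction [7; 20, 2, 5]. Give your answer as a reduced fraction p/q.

Starting at the tail and folding back:
Start with 5.
2 + 1/(5/1) = 2 + 1/5 = 11/5
20 + 1/(11/5) = 20 + 5/11 = 225/11
7 + 1/(225/11) = 7 + 11/225 = 1586/225

1586/225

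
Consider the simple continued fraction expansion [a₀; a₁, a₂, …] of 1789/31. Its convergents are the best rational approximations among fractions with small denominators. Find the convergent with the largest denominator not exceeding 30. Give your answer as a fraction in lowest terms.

404/7

a_0 = 57: 57/1  (≤ bound)
a_1 = 1: 58/1  (≤ bound)
a_2 = 2: 173/3  (≤ bound)
a_3 = 2: 404/7  (≤ bound)
a_4 = 4: 1789/31  (> 30, stop)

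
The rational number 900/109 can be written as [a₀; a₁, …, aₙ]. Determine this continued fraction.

Repeatedly divide and take the remainder:
⌊900/109⌋ = 8, remainder 28
⌊109/28⌋ = 3, remainder 25
⌊28/25⌋ = 1, remainder 3
⌊25/3⌋ = 8, remainder 1
⌊3/1⌋ = 3, remainder 0

[8; 3, 1, 8, 3]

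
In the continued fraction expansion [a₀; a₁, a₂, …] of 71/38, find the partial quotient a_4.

1

71 ÷ 38 → quotient 1, remainder 33
38 ÷ 33 → quotient 1, remainder 5
33 ÷ 5 → quotient 6, remainder 3
5 ÷ 3 → quotient 1, remainder 2
3 ÷ 2 → quotient 1, remainder 1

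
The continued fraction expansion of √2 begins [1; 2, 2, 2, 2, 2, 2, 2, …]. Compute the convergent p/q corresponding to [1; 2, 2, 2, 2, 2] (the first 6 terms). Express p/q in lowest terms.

a_0 = 1: 1/1
a_1 = 2: 3/2
a_2 = 2: 7/5
a_3 = 2: 17/12
a_4 = 2: 41/29
a_5 = 2: 99/70

99/70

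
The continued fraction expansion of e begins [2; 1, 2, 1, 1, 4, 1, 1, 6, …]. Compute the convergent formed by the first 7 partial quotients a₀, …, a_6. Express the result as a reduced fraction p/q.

Start with 1.
4 + 1/(1/1) = 4 + 1/1 = 5/1
1 + 1/(5/1) = 1 + 1/5 = 6/5
1 + 1/(6/5) = 1 + 5/6 = 11/6
2 + 1/(11/6) = 2 + 6/11 = 28/11
1 + 1/(28/11) = 1 + 11/28 = 39/28
2 + 1/(39/28) = 2 + 28/39 = 106/39

106/39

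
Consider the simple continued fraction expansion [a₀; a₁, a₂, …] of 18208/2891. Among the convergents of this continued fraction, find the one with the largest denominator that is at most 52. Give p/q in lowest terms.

296/47

a_0 = 6: 6/1  (≤ bound)
a_1 = 3: 19/3  (≤ bound)
a_2 = 2: 44/7  (≤ bound)
a_3 = 1: 63/10  (≤ bound)
a_4 = 4: 296/47  (≤ bound)
a_5 = 1: 359/57  (> 52, stop)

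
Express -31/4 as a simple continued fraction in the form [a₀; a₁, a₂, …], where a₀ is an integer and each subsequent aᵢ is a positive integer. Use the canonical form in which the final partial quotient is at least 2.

[-8; 4]

Repeatedly divide and take the remainder:
⌊-31/4⌋ = -8, remainder 1
⌊4/1⌋ = 4, remainder 0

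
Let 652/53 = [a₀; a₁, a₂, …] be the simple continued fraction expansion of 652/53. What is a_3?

Run the Euclidean algorithm, recording each quotient:
652 ÷ 53 → quotient 12, remainder 16
53 ÷ 16 → quotient 3, remainder 5
16 ÷ 5 → quotient 3, remainder 1
5 ÷ 1 → quotient 5, remainder 0

5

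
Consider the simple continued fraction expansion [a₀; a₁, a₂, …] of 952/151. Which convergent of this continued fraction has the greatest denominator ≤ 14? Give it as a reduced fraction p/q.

82/13

a_0 = 6: 6/1  (≤ bound)
a_1 = 3: 19/3  (≤ bound)
a_2 = 3: 63/10  (≤ bound)
a_3 = 1: 82/13  (≤ bound)
a_4 = 1: 145/23  (> 14, stop)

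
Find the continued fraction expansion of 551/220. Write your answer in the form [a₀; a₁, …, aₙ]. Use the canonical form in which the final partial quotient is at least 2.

[2; 1, 1, 54, 2]

551 ÷ 220 → quotient 2, remainder 111
220 ÷ 111 → quotient 1, remainder 109
111 ÷ 109 → quotient 1, remainder 2
109 ÷ 2 → quotient 54, remainder 1
2 ÷ 1 → quotient 2, remainder 0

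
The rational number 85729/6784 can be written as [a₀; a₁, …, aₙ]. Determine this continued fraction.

Apply division with remainder until the remainder is 0:
85729 = 12·6784 + 4321, so a_0 = 12
6784 = 1·4321 + 2463, so a_1 = 1
4321 = 1·2463 + 1858, so a_2 = 1
2463 = 1·1858 + 605, so a_3 = 1
1858 = 3·605 + 43, so a_4 = 3
605 = 14·43 + 3, so a_5 = 14
43 = 14·3 + 1, so a_6 = 14
3 = 3·1 + 0, so a_7 = 3

[12; 1, 1, 1, 3, 14, 14, 3]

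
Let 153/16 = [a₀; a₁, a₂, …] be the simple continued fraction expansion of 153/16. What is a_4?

Run the Euclidean algorithm, recording each quotient:
153 = 9·16 + 9, so a_0 = 9
16 = 1·9 + 7, so a_1 = 1
9 = 1·7 + 2, so a_2 = 1
7 = 3·2 + 1, so a_3 = 3
2 = 2·1 + 0, so a_4 = 2

2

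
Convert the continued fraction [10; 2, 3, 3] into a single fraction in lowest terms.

240/23

Start with 3.
3 + 1/(3/1) = 3 + 1/3 = 10/3
2 + 1/(10/3) = 2 + 3/10 = 23/10
10 + 1/(23/10) = 10 + 10/23 = 240/23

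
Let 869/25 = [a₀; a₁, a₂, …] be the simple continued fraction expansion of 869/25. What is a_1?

1

Run the Euclidean algorithm, recording each quotient:
869 ÷ 25 → quotient 34, remainder 19
25 ÷ 19 → quotient 1, remainder 6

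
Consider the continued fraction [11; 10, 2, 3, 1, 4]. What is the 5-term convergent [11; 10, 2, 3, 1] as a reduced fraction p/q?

Start with 1.
3 + 1/(1/1) = 3 + 1/1 = 4/1
2 + 1/(4/1) = 2 + 1/4 = 9/4
10 + 1/(9/4) = 10 + 4/9 = 94/9
11 + 1/(94/9) = 11 + 9/94 = 1043/94

1043/94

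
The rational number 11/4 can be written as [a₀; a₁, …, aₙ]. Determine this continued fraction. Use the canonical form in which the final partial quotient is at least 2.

Run the Euclidean algorithm, recording each quotient:
11 ÷ 4 → quotient 2, remainder 3
4 ÷ 3 → quotient 1, remainder 1
3 ÷ 1 → quotient 3, remainder 0

[2; 1, 3]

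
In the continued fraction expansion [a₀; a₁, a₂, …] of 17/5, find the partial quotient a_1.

17 = 3·5 + 2, so a_0 = 3
5 = 2·2 + 1, so a_1 = 2

2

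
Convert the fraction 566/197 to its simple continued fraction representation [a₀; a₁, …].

[2; 1, 6, 1, 7, 3]

566 = 2·197 + 172, so a_0 = 2
197 = 1·172 + 25, so a_1 = 1
172 = 6·25 + 22, so a_2 = 6
25 = 1·22 + 3, so a_3 = 1
22 = 7·3 + 1, so a_4 = 7
3 = 3·1 + 0, so a_5 = 3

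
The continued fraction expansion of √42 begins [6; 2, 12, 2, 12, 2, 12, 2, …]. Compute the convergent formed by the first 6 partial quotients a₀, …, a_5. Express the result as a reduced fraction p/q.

Use the convergent recurrence hₖ = aₖ·hₖ₋₁ + hₖ₋₂ (and likewise for the denominators kₖ):
a_0 = 6: 6/1
a_1 = 2: 13/2
a_2 = 12: 162/25
a_3 = 2: 337/52
a_4 = 12: 4206/649
a_5 = 2: 8749/1350

8749/1350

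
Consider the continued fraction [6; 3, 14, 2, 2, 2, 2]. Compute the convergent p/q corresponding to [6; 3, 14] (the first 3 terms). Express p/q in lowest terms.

272/43

a_0 = 6: 6/1
a_1 = 3: 19/3
a_2 = 14: 272/43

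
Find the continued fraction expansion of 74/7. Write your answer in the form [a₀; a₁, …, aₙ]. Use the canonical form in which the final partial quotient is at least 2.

Apply division with remainder until the remainder is 0:
74 ÷ 7 → quotient 10, remainder 4
7 ÷ 4 → quotient 1, remainder 3
4 ÷ 3 → quotient 1, remainder 1
3 ÷ 1 → quotient 3, remainder 0

[10; 1, 1, 3]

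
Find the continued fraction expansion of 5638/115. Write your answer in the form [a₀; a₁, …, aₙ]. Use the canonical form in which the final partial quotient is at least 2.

5638 = 49·115 + 3, so a_0 = 49
115 = 38·3 + 1, so a_1 = 38
3 = 3·1 + 0, so a_2 = 3

[49; 38, 3]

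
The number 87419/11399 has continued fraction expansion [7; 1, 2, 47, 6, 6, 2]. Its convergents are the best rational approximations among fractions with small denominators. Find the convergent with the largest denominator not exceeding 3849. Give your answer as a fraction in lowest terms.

a_0 = 7: 7/1  (≤ bound)
a_1 = 1: 8/1  (≤ bound)
a_2 = 2: 23/3  (≤ bound)
a_3 = 47: 1089/142  (≤ bound)
a_4 = 6: 6557/855  (≤ bound)
a_5 = 6: 40431/5272  (> 3849, stop)

6557/855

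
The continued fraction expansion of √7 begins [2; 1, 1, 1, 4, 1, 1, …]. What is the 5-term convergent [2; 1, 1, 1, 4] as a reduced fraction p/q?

37/14

Start with 4.
1 + 1/(4/1) = 1 + 1/4 = 5/4
1 + 1/(5/4) = 1 + 4/5 = 9/5
1 + 1/(9/5) = 1 + 5/9 = 14/9
2 + 1/(14/9) = 2 + 9/14 = 37/14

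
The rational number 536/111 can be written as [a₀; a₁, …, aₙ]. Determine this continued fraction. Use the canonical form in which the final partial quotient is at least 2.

[4; 1, 4, 1, 5, 3]

Repeatedly divide and take the remainder:
536 = 4·111 + 92, so a_0 = 4
111 = 1·92 + 19, so a_1 = 1
92 = 4·19 + 16, so a_2 = 4
19 = 1·16 + 3, so a_3 = 1
16 = 5·3 + 1, so a_4 = 5
3 = 3·1 + 0, so a_5 = 3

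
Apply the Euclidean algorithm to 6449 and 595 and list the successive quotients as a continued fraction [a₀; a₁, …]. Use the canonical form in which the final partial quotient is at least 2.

[10; 1, 5, 5, 19]

Apply division with remainder until the remainder is 0:
6449 = 10·595 + 499, so a_0 = 10
595 = 1·499 + 96, so a_1 = 1
499 = 5·96 + 19, so a_2 = 5
96 = 5·19 + 1, so a_3 = 5
19 = 19·1 + 0, so a_4 = 19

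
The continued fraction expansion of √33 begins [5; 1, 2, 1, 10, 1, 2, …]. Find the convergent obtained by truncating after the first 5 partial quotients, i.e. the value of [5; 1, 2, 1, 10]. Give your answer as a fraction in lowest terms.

Work from the innermost term outward:
Start with 10.
1 + 1/(10/1) = 1 + 1/10 = 11/10
2 + 1/(11/10) = 2 + 10/11 = 32/11
1 + 1/(32/11) = 1 + 11/32 = 43/32
5 + 1/(43/32) = 5 + 32/43 = 247/43

247/43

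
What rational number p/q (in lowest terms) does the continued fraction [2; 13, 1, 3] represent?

Start with 3.
1 + 1/(3/1) = 1 + 1/3 = 4/3
13 + 1/(4/3) = 13 + 3/4 = 55/4
2 + 1/(55/4) = 2 + 4/55 = 114/55

114/55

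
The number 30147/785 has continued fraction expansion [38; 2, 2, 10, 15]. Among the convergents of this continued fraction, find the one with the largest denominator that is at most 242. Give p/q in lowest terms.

a_0 = 38: 38/1  (≤ bound)
a_1 = 2: 77/2  (≤ bound)
a_2 = 2: 192/5  (≤ bound)
a_3 = 10: 1997/52  (≤ bound)
a_4 = 15: 30147/785  (> 242, stop)

1997/52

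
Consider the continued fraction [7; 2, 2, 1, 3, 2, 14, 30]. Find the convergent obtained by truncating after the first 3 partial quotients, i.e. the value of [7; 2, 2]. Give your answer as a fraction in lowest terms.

37/5

Start with 2.
2 + 1/(2/1) = 2 + 1/2 = 5/2
7 + 1/(5/2) = 7 + 2/5 = 37/5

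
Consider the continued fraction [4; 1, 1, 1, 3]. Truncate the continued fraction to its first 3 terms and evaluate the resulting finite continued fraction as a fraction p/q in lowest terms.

9/2

Start with 1.
1 + 1/(1/1) = 1 + 1/1 = 2/1
4 + 1/(2/1) = 4 + 1/2 = 9/2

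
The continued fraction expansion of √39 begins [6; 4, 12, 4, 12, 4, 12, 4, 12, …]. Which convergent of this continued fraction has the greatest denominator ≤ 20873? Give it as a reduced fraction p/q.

62425/9996

List convergents until the denominator exceeds the bound:
a_0 = 6: 6/1  (≤ bound)
a_1 = 4: 25/4  (≤ bound)
a_2 = 12: 306/49  (≤ bound)
a_3 = 4: 1249/200  (≤ bound)
a_4 = 12: 15294/2449  (≤ bound)
a_5 = 4: 62425/9996  (≤ bound)
a_6 = 12: 764394/122401  (> 20873, stop)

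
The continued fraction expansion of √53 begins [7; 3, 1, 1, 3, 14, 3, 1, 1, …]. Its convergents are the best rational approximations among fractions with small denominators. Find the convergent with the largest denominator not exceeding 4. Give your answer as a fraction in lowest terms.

29/4

a_0 = 7: 7/1  (≤ bound)
a_1 = 3: 22/3  (≤ bound)
a_2 = 1: 29/4  (≤ bound)
a_3 = 1: 51/7  (> 4, stop)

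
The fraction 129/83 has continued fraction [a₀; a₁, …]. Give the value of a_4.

9

Run the Euclidean algorithm, recording each quotient:
129 = 1·83 + 46, so a_0 = 1
83 = 1·46 + 37, so a_1 = 1
46 = 1·37 + 9, so a_2 = 1
37 = 4·9 + 1, so a_3 = 4
9 = 9·1 + 0, so a_4 = 9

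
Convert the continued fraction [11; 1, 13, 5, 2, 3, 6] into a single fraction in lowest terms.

40441/3390

Starting at the tail and folding back:
Start with 6.
3 + 1/(6/1) = 3 + 1/6 = 19/6
2 + 1/(19/6) = 2 + 6/19 = 44/19
5 + 1/(44/19) = 5 + 19/44 = 239/44
13 + 1/(239/44) = 13 + 44/239 = 3151/239
1 + 1/(3151/239) = 1 + 239/3151 = 3390/3151
11 + 1/(3390/3151) = 11 + 3151/3390 = 40441/3390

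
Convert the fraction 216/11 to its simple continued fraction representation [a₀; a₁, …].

216 = 19·11 + 7, so a_0 = 19
11 = 1·7 + 4, so a_1 = 1
7 = 1·4 + 3, so a_2 = 1
4 = 1·3 + 1, so a_3 = 1
3 = 3·1 + 0, so a_4 = 3

[19; 1, 1, 1, 3]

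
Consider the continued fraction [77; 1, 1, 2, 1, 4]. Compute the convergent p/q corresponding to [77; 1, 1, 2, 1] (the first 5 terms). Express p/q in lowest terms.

543/7

Compute successive convergents:
a_0 = 77: 77/1
a_1 = 1: 78/1
a_2 = 1: 155/2
a_3 = 2: 388/5
a_4 = 1: 543/7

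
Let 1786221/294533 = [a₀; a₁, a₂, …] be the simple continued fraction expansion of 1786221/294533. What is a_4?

Apply division with remainder until the remainder is 0:
⌊1786221/294533⌋ = 6, remainder 19023
⌊294533/19023⌋ = 15, remainder 9188
⌊19023/9188⌋ = 2, remainder 647
⌊9188/647⌋ = 14, remainder 130
⌊647/130⌋ = 4, remainder 127

4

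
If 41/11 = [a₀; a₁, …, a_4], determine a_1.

1

41 = 3·11 + 8, so a_0 = 3
11 = 1·8 + 3, so a_1 = 1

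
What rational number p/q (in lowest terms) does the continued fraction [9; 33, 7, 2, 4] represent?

Start with 4.
2 + 1/(4/1) = 2 + 1/4 = 9/4
7 + 1/(9/4) = 7 + 4/9 = 67/9
33 + 1/(67/9) = 33 + 9/67 = 2220/67
9 + 1/(2220/67) = 9 + 67/2220 = 20047/2220

20047/2220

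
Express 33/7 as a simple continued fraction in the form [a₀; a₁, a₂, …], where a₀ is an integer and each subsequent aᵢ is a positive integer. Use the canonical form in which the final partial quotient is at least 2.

33 = 4·7 + 5, so a_0 = 4
7 = 1·5 + 2, so a_1 = 1
5 = 2·2 + 1, so a_2 = 2
2 = 2·1 + 0, so a_3 = 2

[4; 1, 2, 2]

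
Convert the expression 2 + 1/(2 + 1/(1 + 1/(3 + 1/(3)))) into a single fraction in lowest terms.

85/36

Build up convergents one term at a time:
a_0 = 2: 2/1
a_1 = 2: 5/2
a_2 = 1: 7/3
a_3 = 3: 26/11
a_4 = 3: 85/36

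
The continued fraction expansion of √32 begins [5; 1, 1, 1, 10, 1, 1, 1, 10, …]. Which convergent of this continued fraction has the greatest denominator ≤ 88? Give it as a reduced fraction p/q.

List convergents until the denominator exceeds the bound:
a_0 = 5: 5/1  (≤ bound)
a_1 = 1: 6/1  (≤ bound)
a_2 = 1: 11/2  (≤ bound)
a_3 = 1: 17/3  (≤ bound)
a_4 = 10: 181/32  (≤ bound)
a_5 = 1: 198/35  (≤ bound)
a_6 = 1: 379/67  (≤ bound)
a_7 = 1: 577/102  (> 88, stop)

379/67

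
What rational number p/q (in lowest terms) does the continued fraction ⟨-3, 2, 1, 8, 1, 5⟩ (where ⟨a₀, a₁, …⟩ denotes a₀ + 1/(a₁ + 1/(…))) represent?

-454/171

Use the convergent recurrence hₖ = aₖ·hₖ₋₁ + hₖ₋₂ (and likewise for the denominators kₖ):
a_0 = -3: -3/1
a_1 = 2: -5/2
a_2 = 1: -8/3
a_3 = 8: -69/26
a_4 = 1: -77/29
a_5 = 5: -454/171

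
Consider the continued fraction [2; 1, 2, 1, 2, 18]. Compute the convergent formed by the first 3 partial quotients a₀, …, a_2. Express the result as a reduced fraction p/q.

8/3

Start with 2.
1 + 1/(2/1) = 1 + 1/2 = 3/2
2 + 1/(3/2) = 2 + 2/3 = 8/3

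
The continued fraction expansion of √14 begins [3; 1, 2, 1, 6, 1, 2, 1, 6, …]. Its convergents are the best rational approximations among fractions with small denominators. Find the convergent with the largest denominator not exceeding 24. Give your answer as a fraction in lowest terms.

15/4

a_0 = 3: 3/1  (≤ bound)
a_1 = 1: 4/1  (≤ bound)
a_2 = 2: 11/3  (≤ bound)
a_3 = 1: 15/4  (≤ bound)
a_4 = 6: 101/27  (> 24, stop)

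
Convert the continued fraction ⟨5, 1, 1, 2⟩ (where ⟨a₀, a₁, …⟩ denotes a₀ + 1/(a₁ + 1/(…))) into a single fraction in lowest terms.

a_0 = 5: 5/1
a_1 = 1: 6/1
a_2 = 1: 11/2
a_3 = 2: 28/5

28/5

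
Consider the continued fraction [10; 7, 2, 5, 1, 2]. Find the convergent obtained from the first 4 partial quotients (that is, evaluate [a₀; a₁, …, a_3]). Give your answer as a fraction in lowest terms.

831/82

Collapse the nested fraction from the inside out:
Start with 5.
2 + 1/(5/1) = 2 + 1/5 = 11/5
7 + 1/(11/5) = 7 + 5/11 = 82/11
10 + 1/(82/11) = 10 + 11/82 = 831/82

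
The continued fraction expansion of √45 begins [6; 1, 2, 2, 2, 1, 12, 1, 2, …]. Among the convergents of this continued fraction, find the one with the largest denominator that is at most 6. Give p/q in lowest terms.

List convergents until the denominator exceeds the bound:
a_0 = 6: 6/1  (≤ bound)
a_1 = 1: 7/1  (≤ bound)
a_2 = 2: 20/3  (≤ bound)
a_3 = 2: 47/7  (> 6, stop)

20/3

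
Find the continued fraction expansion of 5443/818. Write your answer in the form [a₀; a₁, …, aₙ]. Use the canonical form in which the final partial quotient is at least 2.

Repeatedly divide and take the remainder:
5443 = 6·818 + 535, so a_0 = 6
818 = 1·535 + 283, so a_1 = 1
535 = 1·283 + 252, so a_2 = 1
283 = 1·252 + 31, so a_3 = 1
252 = 8·31 + 4, so a_4 = 8
31 = 7·4 + 3, so a_5 = 7
4 = 1·3 + 1, so a_6 = 1
3 = 3·1 + 0, so a_7 = 3

[6; 1, 1, 1, 8, 7, 1, 3]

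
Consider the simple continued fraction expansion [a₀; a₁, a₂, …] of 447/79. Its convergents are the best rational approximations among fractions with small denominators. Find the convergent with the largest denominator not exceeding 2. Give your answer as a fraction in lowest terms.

11/2

List convergents until the denominator exceeds the bound:
a_0 = 5: 5/1  (≤ bound)
a_1 = 1: 6/1  (≤ bound)
a_2 = 1: 11/2  (≤ bound)
a_3 = 1: 17/3  (> 2, stop)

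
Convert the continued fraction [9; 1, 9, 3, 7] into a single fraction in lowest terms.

2248/227

Start with 7.
3 + 1/(7/1) = 3 + 1/7 = 22/7
9 + 1/(22/7) = 9 + 7/22 = 205/22
1 + 1/(205/22) = 1 + 22/205 = 227/205
9 + 1/(227/205) = 9 + 205/227 = 2248/227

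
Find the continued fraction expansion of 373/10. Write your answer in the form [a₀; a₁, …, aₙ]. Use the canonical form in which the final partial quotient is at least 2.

[37; 3, 3]

373 ÷ 10 → quotient 37, remainder 3
10 ÷ 3 → quotient 3, remainder 1
3 ÷ 1 → quotient 3, remainder 0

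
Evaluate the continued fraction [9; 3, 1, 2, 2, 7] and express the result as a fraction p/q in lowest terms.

1789/193

Build up convergents one term at a time:
a_0 = 9: 9/1
a_1 = 3: 28/3
a_2 = 1: 37/4
a_3 = 2: 102/11
a_4 = 2: 241/26
a_5 = 7: 1789/193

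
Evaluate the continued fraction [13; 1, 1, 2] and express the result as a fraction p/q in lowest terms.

68/5

Use the convergent recurrence hₖ = aₖ·hₖ₋₁ + hₖ₋₂ (and likewise for the denominators kₖ):
a_0 = 13: 13/1
a_1 = 1: 14/1
a_2 = 1: 27/2
a_3 = 2: 68/5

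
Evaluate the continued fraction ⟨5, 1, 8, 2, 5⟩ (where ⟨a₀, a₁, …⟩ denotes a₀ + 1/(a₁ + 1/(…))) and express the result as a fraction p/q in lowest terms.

Use the convergent recurrence hₖ = aₖ·hₖ₋₁ + hₖ₋₂ (and likewise for the denominators kₖ):
a_0 = 5: 5/1
a_1 = 1: 6/1
a_2 = 8: 53/9
a_3 = 2: 112/19
a_4 = 5: 613/104

613/104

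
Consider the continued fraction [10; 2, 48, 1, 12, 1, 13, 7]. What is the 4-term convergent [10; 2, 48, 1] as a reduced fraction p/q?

a_0 = 10: 10/1
a_1 = 2: 21/2
a_2 = 48: 1018/97
a_3 = 1: 1039/99

1039/99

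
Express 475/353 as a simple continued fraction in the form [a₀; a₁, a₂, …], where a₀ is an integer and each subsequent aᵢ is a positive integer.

⌊475/353⌋ = 1, remainder 122
⌊353/122⌋ = 2, remainder 109
⌊122/109⌋ = 1, remainder 13
⌊109/13⌋ = 8, remainder 5
⌊13/5⌋ = 2, remainder 3
⌊5/3⌋ = 1, remainder 2
⌊3/2⌋ = 1, remainder 1
⌊2/1⌋ = 2, remainder 0

[1; 2, 1, 8, 2, 1, 1, 2]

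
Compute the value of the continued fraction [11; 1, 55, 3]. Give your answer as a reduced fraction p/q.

Build up convergents one term at a time:
a_0 = 11: 11/1
a_1 = 1: 12/1
a_2 = 55: 671/56
a_3 = 3: 2025/169

2025/169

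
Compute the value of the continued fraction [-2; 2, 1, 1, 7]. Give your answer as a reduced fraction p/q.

Start with 7.
1 + 1/(7/1) = 1 + 1/7 = 8/7
1 + 1/(8/7) = 1 + 7/8 = 15/8
2 + 1/(15/8) = 2 + 8/15 = 38/15
-2 + 1/(38/15) = -2 + 15/38 = -61/38

-61/38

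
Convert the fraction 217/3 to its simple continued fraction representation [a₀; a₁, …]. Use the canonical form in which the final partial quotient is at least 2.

Run the Euclidean algorithm, recording each quotient:
⌊217/3⌋ = 72, remainder 1
⌊3/1⌋ = 3, remainder 0

[72; 3]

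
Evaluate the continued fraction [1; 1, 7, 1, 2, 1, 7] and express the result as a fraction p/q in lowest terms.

Start with 7.
1 + 1/(7/1) = 1 + 1/7 = 8/7
2 + 1/(8/7) = 2 + 7/8 = 23/8
1 + 1/(23/8) = 1 + 8/23 = 31/23
7 + 1/(31/23) = 7 + 23/31 = 240/31
1 + 1/(240/31) = 1 + 31/240 = 271/240
1 + 1/(271/240) = 1 + 240/271 = 511/271

511/271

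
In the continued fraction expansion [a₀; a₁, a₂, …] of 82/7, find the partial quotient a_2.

82 ÷ 7 → quotient 11, remainder 5
7 ÷ 5 → quotient 1, remainder 2
5 ÷ 2 → quotient 2, remainder 1

2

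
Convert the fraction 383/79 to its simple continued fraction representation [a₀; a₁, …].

⌊383/79⌋ = 4, remainder 67
⌊79/67⌋ = 1, remainder 12
⌊67/12⌋ = 5, remainder 7
⌊12/7⌋ = 1, remainder 5
⌊7/5⌋ = 1, remainder 2
⌊5/2⌋ = 2, remainder 1
⌊2/1⌋ = 2, remainder 0

[4; 1, 5, 1, 1, 2, 2]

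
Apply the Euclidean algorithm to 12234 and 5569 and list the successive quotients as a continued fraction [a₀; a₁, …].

[2; 5, 12, 3, 5, 1, 1, 2]

Apply division with remainder until the remainder is 0:
⌊12234/5569⌋ = 2, remainder 1096
⌊5569/1096⌋ = 5, remainder 89
⌊1096/89⌋ = 12, remainder 28
⌊89/28⌋ = 3, remainder 5
⌊28/5⌋ = 5, remainder 3
⌊5/3⌋ = 1, remainder 2
⌊3/2⌋ = 1, remainder 1
⌊2/1⌋ = 2, remainder 0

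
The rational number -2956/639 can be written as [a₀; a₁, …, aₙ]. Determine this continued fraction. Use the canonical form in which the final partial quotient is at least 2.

⌊-2956/639⌋ = -5, remainder 239
⌊639/239⌋ = 2, remainder 161
⌊239/161⌋ = 1, remainder 78
⌊161/78⌋ = 2, remainder 5
⌊78/5⌋ = 15, remainder 3
⌊5/3⌋ = 1, remainder 2
⌊3/2⌋ = 1, remainder 1
⌊2/1⌋ = 2, remainder 0

[-5; 2, 1, 2, 15, 1, 1, 2]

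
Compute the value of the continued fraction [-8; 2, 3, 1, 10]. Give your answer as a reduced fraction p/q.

-733/97

Start with 10.
1 + 1/(10/1) = 1 + 1/10 = 11/10
3 + 1/(11/10) = 3 + 10/11 = 43/11
2 + 1/(43/11) = 2 + 11/43 = 97/43
-8 + 1/(97/43) = -8 + 43/97 = -733/97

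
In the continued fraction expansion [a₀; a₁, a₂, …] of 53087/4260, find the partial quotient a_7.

3

⌊53087/4260⌋ = 12, remainder 1967
⌊4260/1967⌋ = 2, remainder 326
⌊1967/326⌋ = 6, remainder 11
⌊326/11⌋ = 29, remainder 7
⌊11/7⌋ = 1, remainder 4
⌊7/4⌋ = 1, remainder 3
⌊4/3⌋ = 1, remainder 1
⌊3/1⌋ = 3, remainder 0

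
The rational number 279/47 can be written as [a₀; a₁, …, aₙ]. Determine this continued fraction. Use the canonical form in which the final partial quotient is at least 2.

[5; 1, 14, 1, 2]

Repeatedly divide and take the remainder:
279 = 5·47 + 44, so a_0 = 5
47 = 1·44 + 3, so a_1 = 1
44 = 14·3 + 2, so a_2 = 14
3 = 1·2 + 1, so a_3 = 1
2 = 2·1 + 0, so a_4 = 2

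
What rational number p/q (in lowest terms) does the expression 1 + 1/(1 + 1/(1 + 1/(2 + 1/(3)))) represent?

27/17

Start with 3.
2 + 1/(3/1) = 2 + 1/3 = 7/3
1 + 1/(7/3) = 1 + 3/7 = 10/7
1 + 1/(10/7) = 1 + 7/10 = 17/10
1 + 1/(17/10) = 1 + 10/17 = 27/17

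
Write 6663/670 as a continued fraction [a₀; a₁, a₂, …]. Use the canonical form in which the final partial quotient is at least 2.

[9; 1, 17, 9, 4]

Apply division with remainder until the remainder is 0:
⌊6663/670⌋ = 9, remainder 633
⌊670/633⌋ = 1, remainder 37
⌊633/37⌋ = 17, remainder 4
⌊37/4⌋ = 9, remainder 1
⌊4/1⌋ = 4, remainder 0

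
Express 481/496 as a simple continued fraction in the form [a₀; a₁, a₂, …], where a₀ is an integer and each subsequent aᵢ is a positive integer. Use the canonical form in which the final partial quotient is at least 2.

Run the Euclidean algorithm, recording each quotient:
481 = 0·496 + 481, so a_0 = 0
496 = 1·481 + 15, so a_1 = 1
481 = 32·15 + 1, so a_2 = 32
15 = 15·1 + 0, so a_3 = 15

[0; 1, 32, 15]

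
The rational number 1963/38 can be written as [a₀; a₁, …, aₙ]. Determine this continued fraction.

Run the Euclidean algorithm, recording each quotient:
1963 = 51·38 + 25, so a_0 = 51
38 = 1·25 + 13, so a_1 = 1
25 = 1·13 + 12, so a_2 = 1
13 = 1·12 + 1, so a_3 = 1
12 = 12·1 + 0, so a_4 = 12

[51; 1, 1, 1, 12]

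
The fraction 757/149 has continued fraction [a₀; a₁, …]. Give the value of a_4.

Run the Euclidean algorithm, recording each quotient:
757 ÷ 149 → quotient 5, remainder 12
149 ÷ 12 → quotient 12, remainder 5
12 ÷ 5 → quotient 2, remainder 2
5 ÷ 2 → quotient 2, remainder 1
2 ÷ 1 → quotient 2, remainder 0

2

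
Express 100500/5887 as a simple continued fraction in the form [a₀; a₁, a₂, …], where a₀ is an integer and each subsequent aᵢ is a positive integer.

100500 ÷ 5887 → quotient 17, remainder 421
5887 ÷ 421 → quotient 13, remainder 414
421 ÷ 414 → quotient 1, remainder 7
414 ÷ 7 → quotient 59, remainder 1
7 ÷ 1 → quotient 7, remainder 0

[17; 13, 1, 59, 7]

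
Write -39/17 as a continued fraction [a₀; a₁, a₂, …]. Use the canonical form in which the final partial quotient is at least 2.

[-3; 1, 2, 2, 2]

⌊-39/17⌋ = -3, remainder 12
⌊17/12⌋ = 1, remainder 5
⌊12/5⌋ = 2, remainder 2
⌊5/2⌋ = 2, remainder 1
⌊2/1⌋ = 2, remainder 0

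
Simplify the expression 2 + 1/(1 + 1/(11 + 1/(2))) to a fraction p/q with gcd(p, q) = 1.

Use the convergent recurrence hₖ = aₖ·hₖ₋₁ + hₖ₋₂ (and likewise for the denominators kₖ):
a_0 = 2: 2/1
a_1 = 1: 3/1
a_2 = 11: 35/12
a_3 = 2: 73/25

73/25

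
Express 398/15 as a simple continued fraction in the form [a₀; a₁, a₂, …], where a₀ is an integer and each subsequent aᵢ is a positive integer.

398 ÷ 15 → quotient 26, remainder 8
15 ÷ 8 → quotient 1, remainder 7
8 ÷ 7 → quotient 1, remainder 1
7 ÷ 1 → quotient 7, remainder 0

[26; 1, 1, 7]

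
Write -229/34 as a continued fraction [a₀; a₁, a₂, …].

[-7; 3, 1, 3, 2]

-229 ÷ 34 → quotient -7, remainder 9
34 ÷ 9 → quotient 3, remainder 7
9 ÷ 7 → quotient 1, remainder 2
7 ÷ 2 → quotient 3, remainder 1
2 ÷ 1 → quotient 2, remainder 0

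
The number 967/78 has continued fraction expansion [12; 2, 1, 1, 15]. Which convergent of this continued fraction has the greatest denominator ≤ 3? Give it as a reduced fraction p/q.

37/3

a_0 = 12: 12/1  (≤ bound)
a_1 = 2: 25/2  (≤ bound)
a_2 = 1: 37/3  (≤ bound)
a_3 = 1: 62/5  (> 3, stop)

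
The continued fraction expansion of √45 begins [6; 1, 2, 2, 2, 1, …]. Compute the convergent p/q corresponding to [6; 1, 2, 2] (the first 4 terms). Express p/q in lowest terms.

47/7

Use the convergent recurrence hₖ = aₖ·hₖ₋₁ + hₖ₋₂ (and likewise for the denominators kₖ):
a_0 = 6: 6/1
a_1 = 1: 7/1
a_2 = 2: 20/3
a_3 = 2: 47/7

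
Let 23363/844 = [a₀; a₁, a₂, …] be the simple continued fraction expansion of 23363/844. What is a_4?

23363 ÷ 844 → quotient 27, remainder 575
844 ÷ 575 → quotient 1, remainder 269
575 ÷ 269 → quotient 2, remainder 37
269 ÷ 37 → quotient 7, remainder 10
37 ÷ 10 → quotient 3, remainder 7

3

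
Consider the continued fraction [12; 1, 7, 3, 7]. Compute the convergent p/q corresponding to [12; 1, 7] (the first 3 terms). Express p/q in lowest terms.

103/8

Starting at the tail and folding back:
Start with 7.
1 + 1/(7/1) = 1 + 1/7 = 8/7
12 + 1/(8/7) = 12 + 7/8 = 103/8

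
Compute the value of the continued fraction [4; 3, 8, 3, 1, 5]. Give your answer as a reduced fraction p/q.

2562/593

a_0 = 4: 4/1
a_1 = 3: 13/3
a_2 = 8: 108/25
a_3 = 3: 337/78
a_4 = 1: 445/103
a_5 = 5: 2562/593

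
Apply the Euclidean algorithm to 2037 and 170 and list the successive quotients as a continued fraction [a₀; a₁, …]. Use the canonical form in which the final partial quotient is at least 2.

2037 ÷ 170 → quotient 11, remainder 167
170 ÷ 167 → quotient 1, remainder 3
167 ÷ 3 → quotient 55, remainder 2
3 ÷ 2 → quotient 1, remainder 1
2 ÷ 1 → quotient 2, remainder 0

[11; 1, 55, 1, 2]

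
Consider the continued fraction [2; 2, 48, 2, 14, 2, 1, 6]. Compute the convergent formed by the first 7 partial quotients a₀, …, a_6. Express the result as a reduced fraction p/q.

Start with 1.
2 + 1/(1/1) = 2 + 1/1 = 3/1
14 + 1/(3/1) = 14 + 1/3 = 43/3
2 + 1/(43/3) = 2 + 3/43 = 89/43
48 + 1/(89/43) = 48 + 43/89 = 4315/89
2 + 1/(4315/89) = 2 + 89/4315 = 8719/4315
2 + 1/(8719/4315) = 2 + 4315/8719 = 21753/8719

21753/8719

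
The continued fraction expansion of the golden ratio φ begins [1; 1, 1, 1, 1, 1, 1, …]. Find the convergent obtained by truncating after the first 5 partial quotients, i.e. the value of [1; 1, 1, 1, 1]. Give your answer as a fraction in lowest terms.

Start with 1.
1 + 1/(1/1) = 1 + 1/1 = 2/1
1 + 1/(2/1) = 1 + 1/2 = 3/2
1 + 1/(3/2) = 1 + 2/3 = 5/3
1 + 1/(5/3) = 1 + 3/5 = 8/5

8/5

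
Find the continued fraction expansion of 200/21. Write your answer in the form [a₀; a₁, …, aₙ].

[9; 1, 1, 10]

⌊200/21⌋ = 9, remainder 11
⌊21/11⌋ = 1, remainder 10
⌊11/10⌋ = 1, remainder 1
⌊10/1⌋ = 10, remainder 0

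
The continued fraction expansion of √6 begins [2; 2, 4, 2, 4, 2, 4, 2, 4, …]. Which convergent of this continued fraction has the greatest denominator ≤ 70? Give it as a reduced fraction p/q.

49/20

a_0 = 2: 2/1  (≤ bound)
a_1 = 2: 5/2  (≤ bound)
a_2 = 4: 22/9  (≤ bound)
a_3 = 2: 49/20  (≤ bound)
a_4 = 4: 218/89  (> 70, stop)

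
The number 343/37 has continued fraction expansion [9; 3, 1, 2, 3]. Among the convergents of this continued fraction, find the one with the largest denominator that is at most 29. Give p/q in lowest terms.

List convergents until the denominator exceeds the bound:
a_0 = 9: 9/1  (≤ bound)
a_1 = 3: 28/3  (≤ bound)
a_2 = 1: 37/4  (≤ bound)
a_3 = 2: 102/11  (≤ bound)
a_4 = 3: 343/37  (> 29, stop)

102/11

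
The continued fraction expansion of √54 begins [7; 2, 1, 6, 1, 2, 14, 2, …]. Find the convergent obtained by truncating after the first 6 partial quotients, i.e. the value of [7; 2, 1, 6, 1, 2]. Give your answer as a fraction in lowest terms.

485/66

a_0 = 7: 7/1
a_1 = 2: 15/2
a_2 = 1: 22/3
a_3 = 6: 147/20
a_4 = 1: 169/23
a_5 = 2: 485/66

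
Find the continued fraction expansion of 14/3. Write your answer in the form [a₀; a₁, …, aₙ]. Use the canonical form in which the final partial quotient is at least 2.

[4; 1, 2]

⌊14/3⌋ = 4, remainder 2
⌊3/2⌋ = 1, remainder 1
⌊2/1⌋ = 2, remainder 0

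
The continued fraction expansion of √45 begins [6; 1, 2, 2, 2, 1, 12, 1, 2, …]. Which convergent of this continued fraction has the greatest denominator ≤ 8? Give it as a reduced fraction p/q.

47/7

a_0 = 6: 6/1  (≤ bound)
a_1 = 1: 7/1  (≤ bound)
a_2 = 2: 20/3  (≤ bound)
a_3 = 2: 47/7  (≤ bound)
a_4 = 2: 114/17  (> 8, stop)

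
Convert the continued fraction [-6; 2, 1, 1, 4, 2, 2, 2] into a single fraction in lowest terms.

-1688/301

Build up convergents one term at a time:
a_0 = -6: -6/1
a_1 = 2: -11/2
a_2 = 1: -17/3
a_3 = 1: -28/5
a_4 = 4: -129/23
a_5 = 2: -286/51
a_6 = 2: -701/125
a_7 = 2: -1688/301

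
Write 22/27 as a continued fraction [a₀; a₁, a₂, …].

22 ÷ 27 → quotient 0, remainder 22
27 ÷ 22 → quotient 1, remainder 5
22 ÷ 5 → quotient 4, remainder 2
5 ÷ 2 → quotient 2, remainder 1
2 ÷ 1 → quotient 2, remainder 0

[0; 1, 4, 2, 2]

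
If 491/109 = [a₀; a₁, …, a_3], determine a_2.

1

Run the Euclidean algorithm, recording each quotient:
491 = 4·109 + 55, so a_0 = 4
109 = 1·55 + 54, so a_1 = 1
55 = 1·54 + 1, so a_2 = 1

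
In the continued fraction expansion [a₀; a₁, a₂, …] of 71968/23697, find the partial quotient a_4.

71968 = 3·23697 + 877, so a_0 = 3
23697 = 27·877 + 18, so a_1 = 27
877 = 48·18 + 13, so a_2 = 48
18 = 1·13 + 5, so a_3 = 1
13 = 2·5 + 3, so a_4 = 2

2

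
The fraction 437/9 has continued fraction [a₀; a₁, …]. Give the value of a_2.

1

437 ÷ 9 → quotient 48, remainder 5
9 ÷ 5 → quotient 1, remainder 4
5 ÷ 4 → quotient 1, remainder 1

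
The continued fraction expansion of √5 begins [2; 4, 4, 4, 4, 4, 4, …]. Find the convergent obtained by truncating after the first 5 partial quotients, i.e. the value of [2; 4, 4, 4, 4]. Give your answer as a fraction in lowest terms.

Work from the innermost term outward:
Start with 4.
4 + 1/(4/1) = 4 + 1/4 = 17/4
4 + 1/(17/4) = 4 + 4/17 = 72/17
4 + 1/(72/17) = 4 + 17/72 = 305/72
2 + 1/(305/72) = 2 + 72/305 = 682/305

682/305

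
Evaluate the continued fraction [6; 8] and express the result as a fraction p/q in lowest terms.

Use the convergent recurrence hₖ = aₖ·hₖ₋₁ + hₖ₋₂ (and likewise for the denominators kₖ):
a_0 = 6: 6/1
a_1 = 8: 49/8

49/8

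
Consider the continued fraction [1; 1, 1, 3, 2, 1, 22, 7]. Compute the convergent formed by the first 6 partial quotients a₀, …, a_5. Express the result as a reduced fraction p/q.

36/23

Start with 1.
2 + 1/(1/1) = 2 + 1/1 = 3/1
3 + 1/(3/1) = 3 + 1/3 = 10/3
1 + 1/(10/3) = 1 + 3/10 = 13/10
1 + 1/(13/10) = 1 + 10/13 = 23/13
1 + 1/(23/13) = 1 + 13/23 = 36/23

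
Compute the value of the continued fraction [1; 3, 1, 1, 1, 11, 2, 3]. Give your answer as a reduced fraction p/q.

1183/929

Build up convergents one term at a time:
a_0 = 1: 1/1
a_1 = 3: 4/3
a_2 = 1: 5/4
a_3 = 1: 9/7
a_4 = 1: 14/11
a_5 = 11: 163/128
a_6 = 2: 340/267
a_7 = 3: 1183/929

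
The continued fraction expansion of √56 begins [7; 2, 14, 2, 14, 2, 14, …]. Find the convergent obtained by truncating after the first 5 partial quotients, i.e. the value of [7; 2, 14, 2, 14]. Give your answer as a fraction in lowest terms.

Start with 14.
2 + 1/(14/1) = 2 + 1/14 = 29/14
14 + 1/(29/14) = 14 + 14/29 = 420/29
2 + 1/(420/29) = 2 + 29/420 = 869/420
7 + 1/(869/420) = 7 + 420/869 = 6503/869

6503/869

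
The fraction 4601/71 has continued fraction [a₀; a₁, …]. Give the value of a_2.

Apply division with remainder until the remainder is 0:
4601 ÷ 71 → quotient 64, remainder 57
71 ÷ 57 → quotient 1, remainder 14
57 ÷ 14 → quotient 4, remainder 1

4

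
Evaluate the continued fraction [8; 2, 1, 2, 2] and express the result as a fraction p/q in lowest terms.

Build up convergents one term at a time:
a_0 = 8: 8/1
a_1 = 2: 17/2
a_2 = 1: 25/3
a_3 = 2: 67/8
a_4 = 2: 159/19

159/19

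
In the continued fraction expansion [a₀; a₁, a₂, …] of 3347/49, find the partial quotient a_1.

⌊3347/49⌋ = 68, remainder 15
⌊49/15⌋ = 3, remainder 4

3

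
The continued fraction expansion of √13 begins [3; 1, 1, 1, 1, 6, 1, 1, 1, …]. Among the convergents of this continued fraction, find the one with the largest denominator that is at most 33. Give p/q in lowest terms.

119/33

a_0 = 3: 3/1  (≤ bound)
a_1 = 1: 4/1  (≤ bound)
a_2 = 1: 7/2  (≤ bound)
a_3 = 1: 11/3  (≤ bound)
a_4 = 1: 18/5  (≤ bound)
a_5 = 6: 119/33  (≤ bound)
a_6 = 1: 137/38  (> 33, stop)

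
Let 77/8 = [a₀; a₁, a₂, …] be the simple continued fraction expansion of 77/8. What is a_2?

77 = 9·8 + 5, so a_0 = 9
8 = 1·5 + 3, so a_1 = 1
5 = 1·3 + 2, so a_2 = 1

1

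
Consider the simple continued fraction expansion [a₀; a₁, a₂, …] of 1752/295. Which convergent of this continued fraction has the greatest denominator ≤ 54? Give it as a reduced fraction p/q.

291/49

a_0 = 5: 5/1  (≤ bound)
a_1 = 1: 6/1  (≤ bound)
a_2 = 15: 95/16  (≤ bound)
a_3 = 2: 196/33  (≤ bound)
a_4 = 1: 291/49  (≤ bound)
a_5 = 1: 487/82  (> 54, stop)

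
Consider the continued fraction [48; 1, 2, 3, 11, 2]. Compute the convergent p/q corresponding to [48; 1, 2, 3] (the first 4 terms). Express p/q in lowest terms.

487/10

Compute successive convergents:
a_0 = 48: 48/1
a_1 = 1: 49/1
a_2 = 2: 146/3
a_3 = 3: 487/10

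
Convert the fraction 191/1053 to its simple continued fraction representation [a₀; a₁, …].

Run the Euclidean algorithm, recording each quotient:
⌊191/1053⌋ = 0, remainder 191
⌊1053/191⌋ = 5, remainder 98
⌊191/98⌋ = 1, remainder 93
⌊98/93⌋ = 1, remainder 5
⌊93/5⌋ = 18, remainder 3
⌊5/3⌋ = 1, remainder 2
⌊3/2⌋ = 1, remainder 1
⌊2/1⌋ = 2, remainder 0

[0; 5, 1, 1, 18, 1, 1, 2]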